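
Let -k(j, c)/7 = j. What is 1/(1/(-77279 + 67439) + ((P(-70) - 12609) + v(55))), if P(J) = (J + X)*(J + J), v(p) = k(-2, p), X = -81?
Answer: 9840/84082799 ≈ 0.00011703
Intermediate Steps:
k(j, c) = -7*j
v(p) = 14 (v(p) = -7*(-2) = 14)
P(J) = 2*J*(-81 + J) (P(J) = (J - 81)*(J + J) = (-81 + J)*(2*J) = 2*J*(-81 + J))
1/(1/(-77279 + 67439) + ((P(-70) - 12609) + v(55))) = 1/(1/(-77279 + 67439) + ((2*(-70)*(-81 - 70) - 12609) + 14)) = 1/(1/(-9840) + ((2*(-70)*(-151) - 12609) + 14)) = 1/(-1/9840 + ((21140 - 12609) + 14)) = 1/(-1/9840 + (8531 + 14)) = 1/(-1/9840 + 8545) = 1/(84082799/9840) = 9840/84082799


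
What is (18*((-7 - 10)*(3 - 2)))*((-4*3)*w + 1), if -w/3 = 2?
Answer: -22338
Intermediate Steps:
w = -6 (w = -3*2 = -6)
(18*((-7 - 10)*(3 - 2)))*((-4*3)*w + 1) = (18*((-7 - 10)*(3 - 2)))*(-4*3*(-6) + 1) = (18*(-17*1))*(-12*(-6) + 1) = (18*(-17))*(72 + 1) = -306*73 = -22338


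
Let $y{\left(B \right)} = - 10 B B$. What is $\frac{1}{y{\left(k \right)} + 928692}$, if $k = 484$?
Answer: $- \frac{1}{1413868} \approx -7.0728 \cdot 10^{-7}$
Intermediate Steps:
$y{\left(B \right)} = - 10 B^{2}$ ($y{\left(B \right)} = - 10 B B = - 10 B^{2}$)
$\frac{1}{y{\left(k \right)} + 928692} = \frac{1}{- 10 \cdot 484^{2} + 928692} = \frac{1}{\left(-10\right) 234256 + 928692} = \frac{1}{-2342560 + 928692} = \frac{1}{-1413868} = - \frac{1}{1413868}$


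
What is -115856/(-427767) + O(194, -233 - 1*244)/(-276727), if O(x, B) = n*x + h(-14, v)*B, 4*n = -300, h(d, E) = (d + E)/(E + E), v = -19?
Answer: 1461544220503/4498237787142 ≈ 0.32491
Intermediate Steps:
h(d, E) = (E + d)/(2*E) (h(d, E) = (E + d)/((2*E)) = (E + d)*(1/(2*E)) = (E + d)/(2*E))
n = -75 (n = (¼)*(-300) = -75)
O(x, B) = -75*x + 33*B/38 (O(x, B) = -75*x + ((½)*(-19 - 14)/(-19))*B = -75*x + ((½)*(-1/19)*(-33))*B = -75*x + 33*B/38)
-115856/(-427767) + O(194, -233 - 1*244)/(-276727) = -115856/(-427767) + (-75*194 + 33*(-233 - 1*244)/38)/(-276727) = -115856*(-1/427767) + (-14550 + 33*(-233 - 244)/38)*(-1/276727) = 115856/427767 + (-14550 + (33/38)*(-477))*(-1/276727) = 115856/427767 + (-14550 - 15741/38)*(-1/276727) = 115856/427767 - 568641/38*(-1/276727) = 115856/427767 + 568641/10515626 = 1461544220503/4498237787142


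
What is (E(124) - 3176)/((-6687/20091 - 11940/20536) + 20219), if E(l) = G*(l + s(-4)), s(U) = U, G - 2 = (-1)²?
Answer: -96820832768/695146270931 ≈ -0.13928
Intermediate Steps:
G = 3 (G = 2 + (-1)² = 2 + 1 = 3)
E(l) = -12 + 3*l (E(l) = 3*(l - 4) = 3*(-4 + l) = -12 + 3*l)
(E(124) - 3176)/((-6687/20091 - 11940/20536) + 20219) = ((-12 + 3*124) - 3176)/((-6687/20091 - 11940/20536) + 20219) = ((-12 + 372) - 3176)/((-6687*1/20091 - 11940*1/20536) + 20219) = (360 - 3176)/((-2229/6697 - 2985/5134) + 20219) = -2816/(-31434231/34382398 + 20219) = -2816/695146270931/34382398 = -2816*34382398/695146270931 = -96820832768/695146270931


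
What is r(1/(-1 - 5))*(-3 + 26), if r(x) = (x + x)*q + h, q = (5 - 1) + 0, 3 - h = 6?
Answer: -299/3 ≈ -99.667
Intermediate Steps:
h = -3 (h = 3 - 1*6 = 3 - 6 = -3)
q = 4 (q = 4 + 0 = 4)
r(x) = -3 + 8*x (r(x) = (x + x)*4 - 3 = (2*x)*4 - 3 = 8*x - 3 = -3 + 8*x)
r(1/(-1 - 5))*(-3 + 26) = (-3 + 8/(-1 - 5))*(-3 + 26) = (-3 + 8/(-6))*23 = (-3 + 8*(-⅙))*23 = (-3 - 4/3)*23 = -13/3*23 = -299/3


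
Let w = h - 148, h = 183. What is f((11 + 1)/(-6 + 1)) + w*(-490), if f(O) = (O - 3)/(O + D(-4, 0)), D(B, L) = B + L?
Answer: -548773/32 ≈ -17149.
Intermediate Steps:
w = 35 (w = 183 - 148 = 35)
f(O) = (-3 + O)/(-4 + O) (f(O) = (O - 3)/(O + (-4 + 0)) = (-3 + O)/(O - 4) = (-3 + O)/(-4 + O))
f((11 + 1)/(-6 + 1)) + w*(-490) = (-3 + (11 + 1)/(-6 + 1))/(-4 + (11 + 1)/(-6 + 1)) + 35*(-490) = (-3 + 12/(-5))/(-4 + 12/(-5)) - 17150 = (-3 + 12*(-⅕))/(-4 + 12*(-⅕)) - 17150 = (-3 - 12/5)/(-4 - 12/5) - 17150 = -27/5/(-32/5) - 17150 = -5/32*(-27/5) - 17150 = 27/32 - 17150 = -548773/32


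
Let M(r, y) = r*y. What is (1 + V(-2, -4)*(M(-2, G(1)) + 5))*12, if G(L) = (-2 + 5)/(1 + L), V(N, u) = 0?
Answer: 12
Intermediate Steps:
G(L) = 3/(1 + L)
(1 + V(-2, -4)*(M(-2, G(1)) + 5))*12 = (1 + 0*(-6/(1 + 1) + 5))*12 = (1 + 0*(-6/2 + 5))*12 = (1 + 0*(-2*3/2 + 5))*12 = (1 + 0*(-3 + 5))*12 = (1 + 0*2)*12 = (1 + 0)*12 = 1*12 = 12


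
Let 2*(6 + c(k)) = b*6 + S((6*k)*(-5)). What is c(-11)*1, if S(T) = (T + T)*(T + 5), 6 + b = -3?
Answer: 110517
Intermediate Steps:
b = -9 (b = -6 - 3 = -9)
S(T) = 2*T*(5 + T) (S(T) = (2*T)*(5 + T) = 2*T*(5 + T))
c(k) = -33 - 30*k*(5 - 30*k) (c(k) = -6 + (-9*6 + 2*((6*k)*(-5))*(5 + (6*k)*(-5)))/2 = -6 + (-54 + 2*(-30*k)*(5 - 30*k))/2 = -6 + (-54 - 60*k*(5 - 30*k))/2 = -6 + (-27 - 30*k*(5 - 30*k)) = -33 - 30*k*(5 - 30*k))
c(-11)*1 = (-33 - 150*(-11) + 900*(-11)²)*1 = (-33 + 1650 + 900*121)*1 = (-33 + 1650 + 108900)*1 = 110517*1 = 110517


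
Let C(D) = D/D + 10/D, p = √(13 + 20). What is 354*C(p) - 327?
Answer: 27 + 1180*√33/11 ≈ 643.24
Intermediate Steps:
p = √33 ≈ 5.7446
C(D) = 1 + 10/D
354*C(p) - 327 = 354*((10 + √33)/(√33)) - 327 = 354*((√33/33)*(10 + √33)) - 327 = 354*(√33*(10 + √33)/33) - 327 = 118*√33*(10 + √33)/11 - 327 = -327 + 118*√33*(10 + √33)/11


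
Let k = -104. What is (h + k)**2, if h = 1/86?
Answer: 79977249/7396 ≈ 10814.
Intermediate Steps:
h = 1/86 ≈ 0.011628
(h + k)**2 = (1/86 - 104)**2 = (-8943/86)**2 = 79977249/7396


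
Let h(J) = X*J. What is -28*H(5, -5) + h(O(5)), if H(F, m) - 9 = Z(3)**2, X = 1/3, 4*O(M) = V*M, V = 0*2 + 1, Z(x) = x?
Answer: -6043/12 ≈ -503.58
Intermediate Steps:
V = 1 (V = 0 + 1 = 1)
O(M) = M/4 (O(M) = (1*M)/4 = M/4)
X = 1/3 (X = 1*(1/3) = 1/3 ≈ 0.33333)
h(J) = J/3
H(F, m) = 18 (H(F, m) = 9 + 3**2 = 9 + 9 = 18)
-28*H(5, -5) + h(O(5)) = -28*18 + ((1/4)*5)/3 = -504 + (1/3)*(5/4) = -504 + 5/12 = -6043/12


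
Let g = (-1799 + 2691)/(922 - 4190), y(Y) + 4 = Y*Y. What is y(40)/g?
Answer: -1303932/223 ≈ -5847.2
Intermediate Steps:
y(Y) = -4 + Y² (y(Y) = -4 + Y*Y = -4 + Y²)
g = -223/817 (g = 892/(-3268) = 892*(-1/3268) = -223/817 ≈ -0.27295)
y(40)/g = (-4 + 40²)/(-223/817) = (-4 + 1600)*(-817/223) = 1596*(-817/223) = -1303932/223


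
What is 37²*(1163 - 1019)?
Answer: 197136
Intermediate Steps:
37²*(1163 - 1019) = 1369*144 = 197136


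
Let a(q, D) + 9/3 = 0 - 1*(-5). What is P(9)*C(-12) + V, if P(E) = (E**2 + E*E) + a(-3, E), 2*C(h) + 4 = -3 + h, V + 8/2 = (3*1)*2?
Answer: -1556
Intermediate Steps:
V = 2 (V = -4 + (3*1)*2 = -4 + 3*2 = -4 + 6 = 2)
a(q, D) = 2 (a(q, D) = -3 + (0 - 1*(-5)) = -3 + (0 + 5) = -3 + 5 = 2)
C(h) = -7/2 + h/2 (C(h) = -2 + (-3 + h)/2 = -2 + (-3/2 + h/2) = -7/2 + h/2)
P(E) = 2 + 2*E**2 (P(E) = (E**2 + E*E) + 2 = (E**2 + E**2) + 2 = 2*E**2 + 2 = 2 + 2*E**2)
P(9)*C(-12) + V = (2 + 2*9**2)*(-7/2 + (1/2)*(-12)) + 2 = (2 + 2*81)*(-7/2 - 6) + 2 = (2 + 162)*(-19/2) + 2 = 164*(-19/2) + 2 = -1558 + 2 = -1556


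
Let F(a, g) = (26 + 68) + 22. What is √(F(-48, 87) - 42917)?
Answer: I*√42801 ≈ 206.88*I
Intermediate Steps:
F(a, g) = 116 (F(a, g) = 94 + 22 = 116)
√(F(-48, 87) - 42917) = √(116 - 42917) = √(-42801) = I*√42801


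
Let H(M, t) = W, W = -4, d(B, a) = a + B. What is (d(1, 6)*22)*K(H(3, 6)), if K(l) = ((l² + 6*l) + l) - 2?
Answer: -2156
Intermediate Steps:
d(B, a) = B + a
H(M, t) = -4
K(l) = -2 + l² + 7*l (K(l) = (l² + 7*l) - 2 = -2 + l² + 7*l)
(d(1, 6)*22)*K(H(3, 6)) = ((1 + 6)*22)*(-2 + (-4)² + 7*(-4)) = (7*22)*(-2 + 16 - 28) = 154*(-14) = -2156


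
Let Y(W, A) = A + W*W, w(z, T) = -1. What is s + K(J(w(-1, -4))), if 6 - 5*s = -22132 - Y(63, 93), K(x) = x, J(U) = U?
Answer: 5239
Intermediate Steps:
Y(W, A) = A + W²
s = 5240 (s = 6/5 - (-22132 - (93 + 63²))/5 = 6/5 - (-22132 - (93 + 3969))/5 = 6/5 - (-22132 - 1*4062)/5 = 6/5 - (-22132 - 4062)/5 = 6/5 - ⅕*(-26194) = 6/5 + 26194/5 = 5240)
s + K(J(w(-1, -4))) = 5240 - 1 = 5239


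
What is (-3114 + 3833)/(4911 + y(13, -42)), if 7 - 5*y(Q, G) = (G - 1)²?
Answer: 3595/22713 ≈ 0.15828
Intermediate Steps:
y(Q, G) = 7/5 - (-1 + G)²/5 (y(Q, G) = 7/5 - (G - 1)²/5 = 7/5 - (-1 + G)²/5)
(-3114 + 3833)/(4911 + y(13, -42)) = (-3114 + 3833)/(4911 + (7/5 - (-1 - 42)²/5)) = 719/(4911 + (7/5 - ⅕*(-43)²)) = 719/(4911 + (7/5 - ⅕*1849)) = 719/(4911 + (7/5 - 1849/5)) = 719/(4911 - 1842/5) = 719/(22713/5) = 719*(5/22713) = 3595/22713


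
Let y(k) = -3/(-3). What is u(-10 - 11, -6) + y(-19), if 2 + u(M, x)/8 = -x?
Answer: 33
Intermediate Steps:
y(k) = 1 (y(k) = -3*(-1/3) = 1)
u(M, x) = -16 - 8*x (u(M, x) = -16 + 8*(-x) = -16 - 8*x)
u(-10 - 11, -6) + y(-19) = (-16 - 8*(-6)) + 1 = (-16 + 48) + 1 = 32 + 1 = 33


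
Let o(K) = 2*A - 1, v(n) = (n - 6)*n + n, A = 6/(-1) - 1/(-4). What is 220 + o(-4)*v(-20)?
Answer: -6030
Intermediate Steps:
A = -23/4 (A = 6*(-1) - 1*(-1/4) = -6 + 1/4 = -23/4 ≈ -5.7500)
v(n) = n + n*(-6 + n) (v(n) = (-6 + n)*n + n = n*(-6 + n) + n = n + n*(-6 + n))
o(K) = -25/2 (o(K) = 2*(-23/4) - 1 = -23/2 - 1 = -25/2)
220 + o(-4)*v(-20) = 220 - (-250)*(-5 - 20) = 220 - (-250)*(-25) = 220 - 25/2*500 = 220 - 6250 = -6030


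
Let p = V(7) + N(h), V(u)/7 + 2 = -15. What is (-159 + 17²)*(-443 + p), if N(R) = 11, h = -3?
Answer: -71630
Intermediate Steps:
V(u) = -119 (V(u) = -14 + 7*(-15) = -14 - 105 = -119)
p = -108 (p = -119 + 11 = -108)
(-159 + 17²)*(-443 + p) = (-159 + 17²)*(-443 - 108) = (-159 + 289)*(-551) = 130*(-551) = -71630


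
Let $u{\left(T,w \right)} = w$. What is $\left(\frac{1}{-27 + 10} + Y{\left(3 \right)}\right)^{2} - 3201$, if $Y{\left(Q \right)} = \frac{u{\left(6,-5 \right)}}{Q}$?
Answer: $- \frac{8318057}{2601} \approx -3198.0$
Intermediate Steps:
$Y{\left(Q \right)} = - \frac{5}{Q}$
$\left(\frac{1}{-27 + 10} + Y{\left(3 \right)}\right)^{2} - 3201 = \left(\frac{1}{-27 + 10} - \frac{5}{3}\right)^{2} - 3201 = \left(\frac{1}{-17} - \frac{5}{3}\right)^{2} - 3201 = \left(- \frac{1}{17} - \frac{5}{3}\right)^{2} - 3201 = \left(- \frac{88}{51}\right)^{2} - 3201 = \frac{7744}{2601} - 3201 = - \frac{8318057}{2601}$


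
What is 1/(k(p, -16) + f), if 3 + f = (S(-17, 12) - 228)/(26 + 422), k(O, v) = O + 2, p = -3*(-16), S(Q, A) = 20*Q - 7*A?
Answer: 112/5101 ≈ 0.021956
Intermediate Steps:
S(Q, A) = -7*A + 20*Q
p = 48
k(O, v) = 2 + O
f = -499/112 (f = -3 + ((-7*12 + 20*(-17)) - 228)/(26 + 422) = -3 + ((-84 - 340) - 228)/448 = -3 + (-424 - 228)*(1/448) = -3 - 652*1/448 = -3 - 163/112 = -499/112 ≈ -4.4554)
1/(k(p, -16) + f) = 1/((2 + 48) - 499/112) = 1/(50 - 499/112) = 1/(5101/112) = 112/5101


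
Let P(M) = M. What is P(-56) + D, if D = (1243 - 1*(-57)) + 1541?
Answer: 2785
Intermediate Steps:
D = 2841 (D = (1243 + 57) + 1541 = 1300 + 1541 = 2841)
P(-56) + D = -56 + 2841 = 2785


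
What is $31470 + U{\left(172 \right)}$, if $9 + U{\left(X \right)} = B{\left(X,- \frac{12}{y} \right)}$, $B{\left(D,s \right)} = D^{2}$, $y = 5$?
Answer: $61045$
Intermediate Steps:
$U{\left(X \right)} = -9 + X^{2}$
$31470 + U{\left(172 \right)} = 31470 - \left(9 - 172^{2}\right) = 31470 + \left(-9 + 29584\right) = 31470 + 29575 = 61045$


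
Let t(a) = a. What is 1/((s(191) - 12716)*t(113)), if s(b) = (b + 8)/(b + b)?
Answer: -382/548876369 ≈ -6.9597e-7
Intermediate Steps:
s(b) = (8 + b)/(2*b) (s(b) = (8 + b)/((2*b)) = (8 + b)*(1/(2*b)) = (8 + b)/(2*b))
1/((s(191) - 12716)*t(113)) = 1/((½)*(8 + 191)/191 - 12716*113) = (1/113)/((½)*(1/191)*199 - 12716) = (1/113)/(199/382 - 12716) = (1/113)/(-4857313/382) = -382/4857313*1/113 = -382/548876369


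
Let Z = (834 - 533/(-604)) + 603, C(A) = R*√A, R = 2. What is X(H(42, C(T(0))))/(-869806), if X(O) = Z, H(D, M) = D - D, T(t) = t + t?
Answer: -868481/525362824 ≈ -0.0016531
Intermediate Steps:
T(t) = 2*t
C(A) = 2*√A
H(D, M) = 0
Z = 868481/604 (Z = (834 - 533*(-1/604)) + 603 = (834 + 533/604) + 603 = 504269/604 + 603 = 868481/604 ≈ 1437.9)
X(O) = 868481/604
X(H(42, C(T(0))))/(-869806) = (868481/604)/(-869806) = (868481/604)*(-1/869806) = -868481/525362824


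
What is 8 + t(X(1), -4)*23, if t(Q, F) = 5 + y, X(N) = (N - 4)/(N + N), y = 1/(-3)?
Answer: 346/3 ≈ 115.33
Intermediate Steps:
y = -⅓ (y = 1*(-⅓) = -⅓ ≈ -0.33333)
X(N) = (-4 + N)/(2*N) (X(N) = (-4 + N)/((2*N)) = (-4 + N)*(1/(2*N)) = (-4 + N)/(2*N))
t(Q, F) = 14/3 (t(Q, F) = 5 - ⅓ = 14/3)
8 + t(X(1), -4)*23 = 8 + (14/3)*23 = 8 + 322/3 = 346/3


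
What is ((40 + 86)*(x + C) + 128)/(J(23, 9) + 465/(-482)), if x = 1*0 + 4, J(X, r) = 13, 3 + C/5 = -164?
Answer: -50406596/5801 ≈ -8689.3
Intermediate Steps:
C = -835 (C = -15 + 5*(-164) = -15 - 820 = -835)
x = 4 (x = 0 + 4 = 4)
((40 + 86)*(x + C) + 128)/(J(23, 9) + 465/(-482)) = ((40 + 86)*(4 - 835) + 128)/(13 + 465/(-482)) = (126*(-831) + 128)/(13 + 465*(-1/482)) = (-104706 + 128)/(13 - 465/482) = -104578/5801/482 = -104578*482/5801 = -50406596/5801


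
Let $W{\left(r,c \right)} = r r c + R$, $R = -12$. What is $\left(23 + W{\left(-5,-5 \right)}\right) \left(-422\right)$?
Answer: $48108$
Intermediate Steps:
$W{\left(r,c \right)} = -12 + c r^{2}$ ($W{\left(r,c \right)} = r r c - 12 = r^{2} c - 12 = c r^{2} - 12 = -12 + c r^{2}$)
$\left(23 + W{\left(-5,-5 \right)}\right) \left(-422\right) = \left(23 - \left(12 + 5 \left(-5\right)^{2}\right)\right) \left(-422\right) = \left(23 - 137\right) \left(-422\right) = \left(-114\right) \left(-422\right) = 48108$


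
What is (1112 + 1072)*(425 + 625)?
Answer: 2293200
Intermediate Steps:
(1112 + 1072)*(425 + 625) = 2184*1050 = 2293200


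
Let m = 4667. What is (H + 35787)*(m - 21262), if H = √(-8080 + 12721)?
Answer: -593885265 - 16595*√4641 ≈ -5.9502e+8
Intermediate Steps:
H = √4641 ≈ 68.125
(H + 35787)*(m - 21262) = (√4641 + 35787)*(4667 - 21262) = (35787 + √4641)*(-16595) = -593885265 - 16595*√4641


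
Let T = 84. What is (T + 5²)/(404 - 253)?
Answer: 109/151 ≈ 0.72185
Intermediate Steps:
(T + 5²)/(404 - 253) = (84 + 5²)/(404 - 253) = (84 + 25)/151 = 109*(1/151) = 109/151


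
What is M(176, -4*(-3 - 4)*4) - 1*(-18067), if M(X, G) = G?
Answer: 18179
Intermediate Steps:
M(176, -4*(-3 - 4)*4) - 1*(-18067) = -4*(-3 - 4)*4 - 1*(-18067) = -(-28)*4 + 18067 = -4*(-28) + 18067 = 112 + 18067 = 18179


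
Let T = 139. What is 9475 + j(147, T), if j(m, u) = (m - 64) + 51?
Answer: 9609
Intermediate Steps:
j(m, u) = -13 + m (j(m, u) = (-64 + m) + 51 = -13 + m)
9475 + j(147, T) = 9475 + (-13 + 147) = 9475 + 134 = 9609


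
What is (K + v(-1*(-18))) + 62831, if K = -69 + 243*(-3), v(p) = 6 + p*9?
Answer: 62201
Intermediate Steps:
v(p) = 6 + 9*p
K = -798 (K = -69 - 729 = -798)
(K + v(-1*(-18))) + 62831 = (-798 + (6 + 9*(-1*(-18)))) + 62831 = (-798 + (6 + 9*18)) + 62831 = (-798 + (6 + 162)) + 62831 = (-798 + 168) + 62831 = -630 + 62831 = 62201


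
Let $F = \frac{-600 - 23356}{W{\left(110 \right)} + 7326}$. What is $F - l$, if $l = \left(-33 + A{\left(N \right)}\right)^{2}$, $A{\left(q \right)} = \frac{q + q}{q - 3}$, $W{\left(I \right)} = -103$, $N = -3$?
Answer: $- \frac{7420308}{7223} \approx -1027.3$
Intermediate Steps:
$A{\left(q \right)} = \frac{2 q}{-3 + q}$
$l = 1024$ ($l = \left(-33 + 2 \left(-3\right) \frac{1}{-3 - 3}\right)^{2} = \left(-33 + 2 \left(-3\right) \frac{1}{-6}\right)^{2} = \left(-33 + 2 \left(-3\right) \left(- \frac{1}{6}\right)\right)^{2} = \left(-33 + 1\right)^{2} = \left(-32\right)^{2} = 1024$)
$F = - \frac{23956}{7223}$ ($F = \frac{-600 - 23356}{-103 + 7326} = - \frac{23956}{7223} \approx -3.3166$)
$F - l = - \frac{23956}{7223} - 1024 = - \frac{7420308}{7223}$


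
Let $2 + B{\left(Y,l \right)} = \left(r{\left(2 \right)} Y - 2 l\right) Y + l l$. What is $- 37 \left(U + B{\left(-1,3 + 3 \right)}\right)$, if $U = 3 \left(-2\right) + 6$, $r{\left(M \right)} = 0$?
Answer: $-1702$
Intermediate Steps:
$U = 0$ ($U = -6 + 6 = 0$)
$B{\left(Y,l \right)} = -2 + l^{2} - 2 Y l$ ($B{\left(Y,l \right)} = -2 + \left(\left(0 Y - 2 l\right) Y + l l\right) = -2 + \left(\left(0 - 2 l\right) Y + l^{2}\right) = -2 + \left(- 2 l Y + l^{2}\right) = -2 - \left(- l^{2} + 2 Y l\right) = -2 + l^{2} - 2 Y l$)
$- 37 \left(U + B{\left(-1,3 + 3 \right)}\right) = - 37 \left(0 - \left(2 - \left(3 + 3\right)^{2} - 2 \left(3 + 3\right)\right)\right) = - 37 \left(0 - \left(2 - 36 - 12\right)\right) = - 37 \left(0 + \left(-2 + 36 + 12\right)\right) = - 37 \left(0 + 46\right) = \left(-37\right) 46 = -1702$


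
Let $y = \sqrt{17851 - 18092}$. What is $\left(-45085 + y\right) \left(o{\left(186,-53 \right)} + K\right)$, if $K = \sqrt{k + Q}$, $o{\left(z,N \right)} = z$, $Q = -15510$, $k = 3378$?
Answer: $- 6 \left(31 + i \sqrt{337}\right) \left(45085 - i \sqrt{241}\right) \approx -8.3875 \cdot 10^{6} - 4.963 \cdot 10^{6} i$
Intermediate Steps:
$K = 6 i \sqrt{337}$ ($K = \sqrt{3378 - 15510} = \sqrt{-12132} = 6 i \sqrt{337} \approx 110.15 i$)
$y = i \sqrt{241}$ ($y = \sqrt{-241} = i \sqrt{241} \approx 15.524 i$)
$\left(-45085 + y\right) \left(o{\left(186,-53 \right)} + K\right) = \left(-45085 + i \sqrt{241}\right) \left(186 + 6 i \sqrt{337}\right)$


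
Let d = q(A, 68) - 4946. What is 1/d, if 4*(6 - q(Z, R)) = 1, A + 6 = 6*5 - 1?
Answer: -4/19761 ≈ -0.00020242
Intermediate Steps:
A = 23 (A = -6 + (6*5 - 1) = -6 + (30 - 1) = -6 + 29 = 23)
q(Z, R) = 23/4 (q(Z, R) = 6 - ¼*1 = 6 - ¼ = 23/4)
d = -19761/4 (d = 23/4 - 4946 = -19761/4 ≈ -4940.3)
1/d = 1/(-19761/4) = -4/19761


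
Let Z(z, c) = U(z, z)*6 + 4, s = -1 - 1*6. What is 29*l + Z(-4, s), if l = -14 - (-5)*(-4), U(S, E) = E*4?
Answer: -1078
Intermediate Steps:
U(S, E) = 4*E
s = -7 (s = -1 - 6 = -7)
Z(z, c) = 4 + 24*z (Z(z, c) = (4*z)*6 + 4 = 24*z + 4 = 4 + 24*z)
l = -34 (l = -14 - 1*20 = -14 - 20 = -34)
29*l + Z(-4, s) = 29*(-34) + (4 + 24*(-4)) = -986 + (4 - 96) = -986 - 92 = -1078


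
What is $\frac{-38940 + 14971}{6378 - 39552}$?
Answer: $\frac{23969}{33174} \approx 0.72252$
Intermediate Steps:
$\frac{-38940 + 14971}{6378 - 39552} = - \frac{23969}{-33174} = \left(-23969\right) \left(- \frac{1}{33174}\right) = \frac{23969}{33174}$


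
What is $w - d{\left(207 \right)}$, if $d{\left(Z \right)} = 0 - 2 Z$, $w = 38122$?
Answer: $38536$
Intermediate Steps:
$d{\left(Z \right)} = - 2 Z$
$w - d{\left(207 \right)} = 38122 - \left(-2\right) 207 = 38122 - -414 = 38122 + 414 = 38536$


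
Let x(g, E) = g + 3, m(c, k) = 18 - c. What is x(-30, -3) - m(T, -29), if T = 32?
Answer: -13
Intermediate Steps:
x(g, E) = 3 + g
x(-30, -3) - m(T, -29) = (3 - 30) - (18 - 1*32) = -27 - (18 - 32) = -27 - 1*(-14) = -27 + 14 = -13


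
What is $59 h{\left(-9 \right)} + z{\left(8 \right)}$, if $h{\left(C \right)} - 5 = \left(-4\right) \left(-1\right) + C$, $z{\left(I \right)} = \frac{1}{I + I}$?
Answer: $\frac{1}{16} \approx 0.0625$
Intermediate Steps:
$z{\left(I \right)} = \frac{1}{2 I}$
$h{\left(C \right)} = 9 + C$ ($h{\left(C \right)} = 5 + \left(\left(-4\right) \left(-1\right) + C\right) = 5 + \left(4 + C\right) = 9 + C$)
$59 h{\left(-9 \right)} + z{\left(8 \right)} = 59 \left(9 - 9\right) + \frac{1}{2 \cdot 8} = 59 \cdot 0 + \frac{1}{2} \cdot \frac{1}{8} = 0 + \frac{1}{16} = \frac{1}{16}$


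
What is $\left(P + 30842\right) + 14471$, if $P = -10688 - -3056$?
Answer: $37681$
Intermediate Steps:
$P = -7632$ ($P = -10688 + 3056 = -7632$)
$\left(P + 30842\right) + 14471 = \left(-7632 + 30842\right) + 14471 = 23210 + 14471 = 37681$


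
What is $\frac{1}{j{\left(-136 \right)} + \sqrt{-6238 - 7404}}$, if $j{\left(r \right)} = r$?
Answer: $- \frac{68}{16069} - \frac{i \sqrt{13642}}{32138} \approx -0.0042318 - 0.0036343 i$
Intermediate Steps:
$\frac{1}{j{\left(-136 \right)} + \sqrt{-6238 - 7404}} = \frac{1}{-136 + \sqrt{-6238 - 7404}} = \frac{1}{-136 + \sqrt{-13642}} = \frac{1}{-136 + i \sqrt{13642}}$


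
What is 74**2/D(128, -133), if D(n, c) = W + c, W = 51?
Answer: -2738/41 ≈ -66.781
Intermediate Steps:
D(n, c) = 51 + c
74**2/D(128, -133) = 74**2/(51 - 133) = 5476/(-82) = 5476*(-1/82) = -2738/41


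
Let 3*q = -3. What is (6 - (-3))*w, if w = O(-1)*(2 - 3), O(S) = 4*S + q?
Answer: 45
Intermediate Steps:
q = -1 (q = (1/3)*(-3) = -1)
O(S) = -1 + 4*S (O(S) = 4*S - 1 = -1 + 4*S)
w = 5 (w = (-1 + 4*(-1))*(2 - 3) = (-1 - 4)*(-1) = -5*(-1) = 5)
(6 - (-3))*w = (6 - (-3))*5 = (6 - 1*(-3))*5 = (6 + 3)*5 = 9*5 = 45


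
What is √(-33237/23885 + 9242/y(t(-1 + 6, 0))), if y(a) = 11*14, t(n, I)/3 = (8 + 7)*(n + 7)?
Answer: 2*√49571089459430/1839145 ≈ 7.6565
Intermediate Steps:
t(n, I) = 315 + 45*n (t(n, I) = 3*((8 + 7)*(n + 7)) = 3*(15*(7 + n)) = 3*(105 + 15*n) = 315 + 45*n)
y(a) = 154
√(-33237/23885 + 9242/y(t(-1 + 6, 0))) = √(-33237/23885 + 9242/154) = √(-33237*1/23885 + 9242*(1/154)) = √(-33237/23885 + 4621/77) = √(107813336/1839145) = 2*√49571089459430/1839145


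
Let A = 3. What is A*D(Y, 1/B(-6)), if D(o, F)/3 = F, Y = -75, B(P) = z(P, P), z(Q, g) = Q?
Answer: -3/2 ≈ -1.5000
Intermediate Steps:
B(P) = P
D(o, F) = 3*F
A*D(Y, 1/B(-6)) = 3*(3/(-6)) = 3*(3*(-⅙)) = 3*(-½) = -3/2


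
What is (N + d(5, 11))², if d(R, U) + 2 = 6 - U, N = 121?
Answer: 12996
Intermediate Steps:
d(R, U) = 4 - U (d(R, U) = -2 + (6 - U) = 4 - U)
(N + d(5, 11))² = (121 + (4 - 1*11))² = (121 + (4 - 11))² = (121 - 7)² = 114² = 12996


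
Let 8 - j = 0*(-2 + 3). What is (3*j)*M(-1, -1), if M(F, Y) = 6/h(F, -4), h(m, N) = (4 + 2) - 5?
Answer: 144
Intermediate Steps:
h(m, N) = 1 (h(m, N) = 6 - 5 = 1)
j = 8 (j = 8 - 0*(-2 + 3) = 8 - 0 = 8 - 1*0 = 8 + 0 = 8)
M(F, Y) = 6 (M(F, Y) = 6/1 = 6*1 = 6)
(3*j)*M(-1, -1) = (3*8)*6 = 24*6 = 144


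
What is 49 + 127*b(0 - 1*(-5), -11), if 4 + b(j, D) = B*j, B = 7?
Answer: 3986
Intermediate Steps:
b(j, D) = -4 + 7*j
49 + 127*b(0 - 1*(-5), -11) = 49 + 127*(-4 + 7*(0 - 1*(-5))) = 49 + 127*(-4 + 7*(0 + 5)) = 49 + 127*(-4 + 7*5) = 49 + 127*(-4 + 35) = 49 + 127*31 = 49 + 3937 = 3986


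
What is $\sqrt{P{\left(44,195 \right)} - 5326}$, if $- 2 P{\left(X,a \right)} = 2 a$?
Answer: $i \sqrt{5521} \approx 74.303 i$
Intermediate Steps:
$P{\left(X,a \right)} = - a$ ($P{\left(X,a \right)} = - \frac{2 a}{2} = - a$)
$\sqrt{P{\left(44,195 \right)} - 5326} = \sqrt{\left(-1\right) 195 - 5326} = \sqrt{-195 - 5326} = \sqrt{-5521} = i \sqrt{5521}$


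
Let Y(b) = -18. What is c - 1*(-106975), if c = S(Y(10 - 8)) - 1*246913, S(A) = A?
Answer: -139956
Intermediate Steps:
c = -246931 (c = -18 - 1*246913 = -18 - 246913 = -246931)
c - 1*(-106975) = -246931 - 1*(-106975) = -246931 + 106975 = -139956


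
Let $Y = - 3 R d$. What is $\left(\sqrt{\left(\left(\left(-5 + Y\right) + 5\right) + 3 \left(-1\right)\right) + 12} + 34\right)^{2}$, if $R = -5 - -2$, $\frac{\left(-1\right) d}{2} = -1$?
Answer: $1183 + 204 \sqrt{3} \approx 1536.3$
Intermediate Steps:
$d = 2$ ($d = \left(-2\right) \left(-1\right) = 2$)
$R = -3$ ($R = -5 + 2 = -3$)
$Y = 18$ ($Y = \left(-3\right) \left(-3\right) 2 = 9 \cdot 2 = 18$)
$\left(\sqrt{\left(\left(\left(-5 + Y\right) + 5\right) + 3 \left(-1\right)\right) + 12} + 34\right)^{2} = \left(\sqrt{\left(\left(\left(-5 + 18\right) + 5\right) + 3 \left(-1\right)\right) + 12} + 34\right)^{2} = \left(\sqrt{\left(\left(13 + 5\right) - 3\right) + 12} + 34\right)^{2} = \left(\sqrt{\left(18 - 3\right) + 12} + 34\right)^{2} = \left(\sqrt{15 + 12} + 34\right)^{2} = \left(\sqrt{27} + 34\right)^{2} = \left(3 \sqrt{3} + 34\right)^{2} = \left(34 + 3 \sqrt{3}\right)^{2}$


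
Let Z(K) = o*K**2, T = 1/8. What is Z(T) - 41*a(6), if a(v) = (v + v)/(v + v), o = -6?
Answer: -1315/32 ≈ -41.094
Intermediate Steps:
a(v) = 1 (a(v) = (2*v)/((2*v)) = (2*v)*(1/(2*v)) = 1)
T = 1/8 ≈ 0.12500
Z(K) = -6*K**2
Z(T) - 41*a(6) = -6*(1/8)**2 - 41*1 = -6*1/64 - 41 = -3/32 - 41 = -1315/32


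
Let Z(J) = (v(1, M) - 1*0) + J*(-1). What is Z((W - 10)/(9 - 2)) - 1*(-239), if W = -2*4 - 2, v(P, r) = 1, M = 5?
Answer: 1700/7 ≈ 242.86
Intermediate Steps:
W = -10 (W = -8 - 2 = -10)
Z(J) = 1 - J (Z(J) = (1 - 1*0) + J*(-1) = (1 + 0) - J = 1 - J)
Z((W - 10)/(9 - 2)) - 1*(-239) = (1 - (-10 - 10)/(9 - 2)) - 1*(-239) = (1 - (-20)/7) + 239 = (1 - 1*(-20/7)) + 239 = (1 + 20/7) + 239 = 27/7 + 239 = 1700/7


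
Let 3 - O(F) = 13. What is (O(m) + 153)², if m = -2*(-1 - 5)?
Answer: 20449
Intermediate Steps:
m = 12 (m = -2*(-6) = 12)
O(F) = -10 (O(F) = 3 - 1*13 = 3 - 13 = -10)
(O(m) + 153)² = (-10 + 153)² = 143² = 20449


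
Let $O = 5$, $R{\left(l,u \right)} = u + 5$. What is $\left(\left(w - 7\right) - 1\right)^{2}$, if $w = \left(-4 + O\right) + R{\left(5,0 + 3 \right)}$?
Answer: $1$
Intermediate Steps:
$R{\left(l,u \right)} = 5 + u$
$w = 9$ ($w = \left(-4 + 5\right) + \left(5 + \left(0 + 3\right)\right) = 1 + \left(5 + 3\right) = 1 + 8 = 9$)
$\left(\left(w - 7\right) - 1\right)^{2} = \left(\left(9 - 7\right) - 1\right)^{2} = \left(2 - 1\right)^{2} = 1^{2} = 1$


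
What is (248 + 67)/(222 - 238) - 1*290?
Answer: -4955/16 ≈ -309.69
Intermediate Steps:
(248 + 67)/(222 - 238) - 1*290 = 315/(-16) - 290 = 315*(-1/16) - 290 = -315/16 - 290 = -4955/16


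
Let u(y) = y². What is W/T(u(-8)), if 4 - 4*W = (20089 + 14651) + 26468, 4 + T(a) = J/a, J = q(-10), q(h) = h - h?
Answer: 15301/4 ≈ 3825.3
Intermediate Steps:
q(h) = 0
J = 0
T(a) = -4 (T(a) = -4 + 0/a = -4 + 0 = -4)
W = -15301 (W = 1 - ((20089 + 14651) + 26468)/4 = 1 - (34740 + 26468)/4 = 1 - ¼*61208 = 1 - 15302 = -15301)
W/T(u(-8)) = -15301/(-4) = -15301*(-¼) = 15301/4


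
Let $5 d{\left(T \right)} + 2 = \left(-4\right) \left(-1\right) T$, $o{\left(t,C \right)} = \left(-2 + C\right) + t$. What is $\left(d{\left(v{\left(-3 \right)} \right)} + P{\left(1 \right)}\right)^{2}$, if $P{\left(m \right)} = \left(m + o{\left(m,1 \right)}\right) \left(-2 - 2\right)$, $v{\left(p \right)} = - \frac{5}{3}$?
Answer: $\frac{7396}{225} \approx 32.871$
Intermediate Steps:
$o{\left(t,C \right)} = -2 + C + t$
$v{\left(p \right)} = - \frac{5}{3}$ ($v{\left(p \right)} = \left(-5\right) \frac{1}{3} = - \frac{5}{3}$)
$P{\left(m \right)} = 4 - 8 m$ ($P{\left(m \right)} = \left(m + \left(-2 + 1 + m\right)\right) \left(-2 - 2\right) = \left(m + \left(-1 + m\right)\right) \left(-4\right) = \left(-1 + 2 m\right) \left(-4\right) = 4 - 8 m$)
$d{\left(T \right)} = - \frac{2}{5} + \frac{4 T}{5}$ ($d{\left(T \right)} = - \frac{2}{5} + \frac{\left(-4\right) \left(-1\right) T}{5} = - \frac{2}{5} + \frac{4 T}{5}$)
$\left(d{\left(v{\left(-3 \right)} \right)} + P{\left(1 \right)}\right)^{2} = \left(\left(- \frac{2}{5} + \frac{4}{5} \left(- \frac{5}{3}\right)\right) + \left(4 - 8\right)\right)^{2} = \left(\left(- \frac{2}{5} - \frac{4}{3}\right) + \left(4 - 8\right)\right)^{2} = \left(- \frac{26}{15} - 4\right)^{2} = \left(- \frac{86}{15}\right)^{2} = \frac{7396}{225}$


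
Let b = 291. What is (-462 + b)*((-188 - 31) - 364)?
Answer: 99693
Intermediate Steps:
(-462 + b)*((-188 - 31) - 364) = (-462 + 291)*((-188 - 31) - 364) = -171*(-219 - 364) = -171*(-583) = 99693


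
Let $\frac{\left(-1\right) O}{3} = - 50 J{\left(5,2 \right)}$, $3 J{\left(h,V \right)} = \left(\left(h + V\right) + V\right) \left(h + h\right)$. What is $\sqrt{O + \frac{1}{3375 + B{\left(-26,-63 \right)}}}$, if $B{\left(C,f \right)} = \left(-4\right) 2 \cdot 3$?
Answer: $\frac{\sqrt{50531407851}}{3351} \approx 67.082$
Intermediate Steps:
$J{\left(h,V \right)} = \frac{2 h \left(h + 2 V\right)}{3}$ ($J{\left(h,V \right)} = \frac{\left(\left(h + V\right) + V\right) \left(h + h\right)}{3} = \frac{\left(\left(V + h\right) + V\right) 2 h}{3} = \frac{\left(h + 2 V\right) 2 h}{3} = \frac{2 h \left(h + 2 V\right)}{3}$)
$B{\left(C,f \right)} = -24$ ($B{\left(C,f \right)} = \left(-8\right) 3 = -24$)
$O = 4500$ ($O = - 3 \left(- 50 \cdot \frac{2}{3} \cdot 5 \left(5 + 2 \cdot 2\right)\right) = - 3 \left(- 50 \cdot \frac{2}{3} \cdot 5 \left(5 + 4\right)\right) = - 3 \left(- 50 \cdot \frac{2}{3} \cdot 5 \cdot 9\right) = - 3 \left(\left(-50\right) 30\right) = \left(-3\right) \left(-1500\right) = 4500$)
$\sqrt{O + \frac{1}{3375 + B{\left(-26,-63 \right)}}} = \sqrt{4500 + \frac{1}{3375 - 24}} = \sqrt{4500 + \frac{1}{3351}} = \sqrt{\frac{15079501}{3351}} = \frac{\sqrt{50531407851}}{3351}$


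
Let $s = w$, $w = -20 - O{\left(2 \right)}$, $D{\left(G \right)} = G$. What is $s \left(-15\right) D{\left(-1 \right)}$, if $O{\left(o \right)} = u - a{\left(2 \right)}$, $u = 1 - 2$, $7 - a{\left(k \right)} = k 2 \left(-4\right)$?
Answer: $60$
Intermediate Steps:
$a{\left(k \right)} = 7 + 8 k$ ($a{\left(k \right)} = 7 - k 2 \left(-4\right) = 7 - 2 k \left(-4\right) = 7 - - 8 k = 7 + 8 k$)
$u = -1$ ($u = 1 - 2 = -1$)
$O{\left(o \right)} = -24$ ($O{\left(o \right)} = -1 - \left(7 + 8 \cdot 2\right) = -1 - \left(7 + 16\right) = -1 - 23 = -24$)
$w = 4$ ($w = -20 - -24 = -20 + 24 = 4$)
$s = 4$
$s \left(-15\right) D{\left(-1 \right)} = 4 \left(-15\right) \left(-1\right) = \left(-60\right) \left(-1\right) = 60$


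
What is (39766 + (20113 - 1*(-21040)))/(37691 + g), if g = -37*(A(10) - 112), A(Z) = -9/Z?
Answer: 269730/139561 ≈ 1.9327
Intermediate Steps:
g = 41773/10 (g = -37*(-9/10 - 112) = -37*(-1129/10) = 41773/10 ≈ 4177.3)
(39766 + (20113 - 1*(-21040)))/(37691 + g) = (39766 + (20113 - 1*(-21040)))/(37691 + 41773/10) = (39766 + (20113 + 21040))/(418683/10) = (39766 + 41153)*(10/418683) = 80919*(10/418683) = 269730/139561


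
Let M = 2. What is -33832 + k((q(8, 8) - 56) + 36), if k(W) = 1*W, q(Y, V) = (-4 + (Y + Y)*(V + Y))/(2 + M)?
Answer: -33789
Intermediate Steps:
q(Y, V) = -1 + Y*(V + Y)/2 (q(Y, V) = (-4 + (Y + Y)*(V + Y))/(2 + 2) = (-4 + (2*Y)*(V + Y))/4 = (-4 + 2*Y*(V + Y))*(¼) = -1 + Y*(V + Y)/2)
k(W) = W
-33832 + k((q(8, 8) - 56) + 36) = -33832 + (((-1 + (½)*8² + (½)*8*8) - 56) + 36) = -33832 + (((-1 + (½)*64 + 32) - 56) + 36) = -33832 + (((-1 + 32 + 32) - 56) + 36) = -33832 + ((63 - 56) + 36) = -33832 + (7 + 36) = -33832 + 43 = -33789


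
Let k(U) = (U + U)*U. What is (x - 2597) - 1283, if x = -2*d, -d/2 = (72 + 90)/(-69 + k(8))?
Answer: -228272/59 ≈ -3869.0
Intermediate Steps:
k(U) = 2*U² (k(U) = (2*U)*U = 2*U²)
d = -324/59 (d = -2*(72 + 90)/(-69 + 2*8²) = -324/(-69 + 2*64) = -324/(-69 + 128) = -324/59 ≈ -5.4915)
x = 648/59 (x = -2*(-324/59) = 648/59 ≈ 10.983)
(x - 2597) - 1283 = (648/59 - 2597) - 1283 = -152575/59 - 1283 = -228272/59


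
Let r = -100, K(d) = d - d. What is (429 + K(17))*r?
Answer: -42900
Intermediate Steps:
K(d) = 0
(429 + K(17))*r = (429 + 0)*(-100) = 429*(-100) = -42900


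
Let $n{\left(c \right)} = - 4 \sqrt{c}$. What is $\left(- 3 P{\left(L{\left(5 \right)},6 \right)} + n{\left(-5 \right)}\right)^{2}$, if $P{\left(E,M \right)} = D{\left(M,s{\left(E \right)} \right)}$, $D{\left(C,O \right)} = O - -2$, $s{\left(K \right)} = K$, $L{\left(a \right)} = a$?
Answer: $361 + 168 i \sqrt{5} \approx 361.0 + 375.66 i$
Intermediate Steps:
$D{\left(C,O \right)} = 2 + O$ ($D{\left(C,O \right)} = O + 2 = 2 + O$)
$P{\left(E,M \right)} = 2 + E$
$\left(- 3 P{\left(L{\left(5 \right)},6 \right)} + n{\left(-5 \right)}\right)^{2} = \left(- 3 \left(2 + 5\right) - 4 \sqrt{-5}\right)^{2} = \left(\left(-3\right) 7 - 4 i \sqrt{5}\right)^{2} = \left(-21 - 4 i \sqrt{5}\right)^{2}$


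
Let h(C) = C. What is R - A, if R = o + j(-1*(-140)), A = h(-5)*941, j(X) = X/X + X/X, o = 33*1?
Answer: 4740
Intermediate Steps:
o = 33
j(X) = 2 (j(X) = 1 + 1 = 2)
A = -4705 (A = -5*941 = -4705)
R = 35 (R = 33 + 2 = 35)
R - A = 35 - 1*(-4705) = 35 + 4705 = 4740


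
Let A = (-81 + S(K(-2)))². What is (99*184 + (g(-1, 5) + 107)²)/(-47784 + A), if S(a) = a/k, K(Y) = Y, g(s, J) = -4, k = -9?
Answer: -93393/133679 ≈ -0.69864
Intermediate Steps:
S(a) = -a/9 (S(a) = a/(-9) = a*(-⅑) = -a/9)
A = 528529/81 (A = (-81 - ⅑*(-2))² = (-81 + 2/9)² = (-727/9)² = 528529/81 ≈ 6525.0)
(99*184 + (g(-1, 5) + 107)²)/(-47784 + A) = (99*184 + (-4 + 107)²)/(-47784 + 528529/81) = (18216 + 103²)/(-3341975/81) = (18216 + 10609)*(-81/3341975) = 28825*(-81/3341975) = -93393/133679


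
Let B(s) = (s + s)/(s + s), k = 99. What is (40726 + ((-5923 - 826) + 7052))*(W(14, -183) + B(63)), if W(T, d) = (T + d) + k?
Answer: -2831001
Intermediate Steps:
B(s) = 1 (B(s) = (2*s)/((2*s)) = (2*s)*(1/(2*s)) = 1)
W(T, d) = 99 + T + d (W(T, d) = (T + d) + 99 = 99 + T + d)
(40726 + ((-5923 - 826) + 7052))*(W(14, -183) + B(63)) = (40726 + ((-5923 - 826) + 7052))*((99 + 14 - 183) + 1) = (40726 + (-6749 + 7052))*(-70 + 1) = (40726 + 303)*(-69) = 41029*(-69) = -2831001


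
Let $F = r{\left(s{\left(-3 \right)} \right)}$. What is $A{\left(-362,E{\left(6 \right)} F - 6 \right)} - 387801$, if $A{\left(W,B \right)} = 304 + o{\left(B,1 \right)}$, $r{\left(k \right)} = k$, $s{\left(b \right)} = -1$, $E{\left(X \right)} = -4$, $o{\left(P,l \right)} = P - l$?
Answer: $-387500$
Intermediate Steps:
$F = -1$
$A{\left(W,B \right)} = 303 + B$ ($A{\left(W,B \right)} = 304 + \left(B - 1\right) = 304 + \left(-1 + B\right) = 303 + B$)
$A{\left(-362,E{\left(6 \right)} F - 6 \right)} - 387801 = \left(303 - 2\right) - 387801 = 301 - 387801 = -387500$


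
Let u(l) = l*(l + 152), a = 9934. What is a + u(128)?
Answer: 45774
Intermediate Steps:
u(l) = l*(152 + l)
a + u(128) = 9934 + 128*(152 + 128) = 9934 + 128*280 = 9934 + 35840 = 45774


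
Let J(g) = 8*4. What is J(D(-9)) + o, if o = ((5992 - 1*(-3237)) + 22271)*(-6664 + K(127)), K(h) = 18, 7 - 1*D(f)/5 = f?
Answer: -209348968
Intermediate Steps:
D(f) = 35 - 5*f
J(g) = 32
o = -209349000 (o = ((5992 - 1*(-3237)) + 22271)*(-6664 + 18) = ((5992 + 3237) + 22271)*(-6646) = (9229 + 22271)*(-6646) = 31500*(-6646) = -209349000)
J(D(-9)) + o = 32 - 209349000 = -209348968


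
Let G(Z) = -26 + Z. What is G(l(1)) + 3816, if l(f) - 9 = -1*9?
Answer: 3790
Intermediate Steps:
l(f) = 0 (l(f) = 9 - 1*9 = 9 - 9 = 0)
G(l(1)) + 3816 = (-26 + 0) + 3816 = -26 + 3816 = 3790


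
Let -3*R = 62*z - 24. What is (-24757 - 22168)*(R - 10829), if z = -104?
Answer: 1220753875/3 ≈ 4.0692e+8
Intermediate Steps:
R = 6472/3 (R = -(62*(-104) - 24)/3 = -(-6448 - 24)/3 = -⅓*(-6472) = 6472/3 ≈ 2157.3)
(-24757 - 22168)*(R - 10829) = (-24757 - 22168)*(6472/3 - 10829) = -46925*(-26015/3) = 1220753875/3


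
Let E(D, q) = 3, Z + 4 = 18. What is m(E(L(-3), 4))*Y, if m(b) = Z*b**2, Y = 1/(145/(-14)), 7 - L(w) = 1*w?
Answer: -1764/145 ≈ -12.166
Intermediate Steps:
L(w) = 7 - w
Z = 14 (Z = -4 + 18 = 14)
Y = -14/145 (Y = 1/(145*(-1/14)) = 1/(-145/14) = -14/145 ≈ -0.096552)
m(b) = 14*b**2
m(E(L(-3), 4))*Y = (14*3**2)*(-14/145) = (14*9)*(-14/145) = 126*(-14/145) = -1764/145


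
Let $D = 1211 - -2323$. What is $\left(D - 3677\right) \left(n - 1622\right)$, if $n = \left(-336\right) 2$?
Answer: $328042$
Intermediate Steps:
$D = 3534$ ($D = 1211 + 2323 = 3534$)
$n = -672$
$\left(D - 3677\right) \left(n - 1622\right) = \left(3534 - 3677\right) \left(-672 - 1622\right) = \left(-143\right) \left(-2294\right) = 328042$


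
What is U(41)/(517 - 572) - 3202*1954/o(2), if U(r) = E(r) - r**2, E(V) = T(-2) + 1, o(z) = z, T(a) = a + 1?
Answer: -172057789/55 ≈ -3.1283e+6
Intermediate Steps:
T(a) = 1 + a
E(V) = 0 (E(V) = (1 - 2) + 1 = -1 + 1 = 0)
U(r) = -r**2 (U(r) = 0 - r**2 = -r**2)
U(41)/(517 - 572) - 3202*1954/o(2) = (-1*41**2)/(517 - 572) - 3202/(2/1954) = -1*1681/(-55) - 3202/(2*(1/1954)) = -1681*(-1/55) - 3202/1/977 = 1681/55 - 3202*977 = 1681/55 - 3128354 = -172057789/55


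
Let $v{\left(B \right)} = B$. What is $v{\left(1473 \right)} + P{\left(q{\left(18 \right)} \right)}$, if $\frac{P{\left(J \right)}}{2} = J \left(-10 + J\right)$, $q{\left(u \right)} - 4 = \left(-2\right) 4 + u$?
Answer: $1585$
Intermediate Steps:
$q{\left(u \right)} = -4 + u$ ($q{\left(u \right)} = 4 + \left(\left(-2\right) 4 + u\right) = 4 + \left(-8 + u\right) = -4 + u$)
$P{\left(J \right)} = 2 J \left(-10 + J\right)$
$v{\left(1473 \right)} + P{\left(q{\left(18 \right)} \right)} = 1473 + 2 \left(-4 + 18\right) \left(-10 + \left(-4 + 18\right)\right) = 1473 + 2 \cdot 14 \left(-10 + 14\right) = 1473 + 2 \cdot 14 \cdot 4 = 1473 + 112 = 1585$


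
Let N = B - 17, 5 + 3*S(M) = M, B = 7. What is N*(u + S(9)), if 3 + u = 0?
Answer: 50/3 ≈ 16.667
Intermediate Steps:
S(M) = -5/3 + M/3
u = -3 (u = -3 + 0 = -3)
N = -10 (N = 7 - 17 = -10)
N*(u + S(9)) = -10*(-3 + (-5/3 + (⅓)*9)) = -10*(-3 + (-5/3 + 3)) = -10*(-3 + 4/3) = -10*(-5/3) = 50/3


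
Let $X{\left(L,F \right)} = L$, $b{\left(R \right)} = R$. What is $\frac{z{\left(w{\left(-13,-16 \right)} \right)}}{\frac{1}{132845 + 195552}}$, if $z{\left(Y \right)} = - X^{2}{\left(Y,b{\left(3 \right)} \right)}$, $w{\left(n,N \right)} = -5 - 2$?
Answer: $-16091453$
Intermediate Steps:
$w{\left(n,N \right)} = -7$
$z{\left(Y \right)} = - Y^{2}$
$\frac{z{\left(w{\left(-13,-16 \right)} \right)}}{\frac{1}{132845 + 195552}} = \frac{\left(-1\right) \left(-7\right)^{2}}{\frac{1}{132845 + 195552}} = \frac{\left(-1\right) 49}{\frac{1}{328397}} = - 49 \frac{1}{\frac{1}{328397}} = \left(-49\right) 328397 = -16091453$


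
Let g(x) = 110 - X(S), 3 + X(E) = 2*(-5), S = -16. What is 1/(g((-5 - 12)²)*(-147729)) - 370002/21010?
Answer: -3361591576172/190882856835 ≈ -17.611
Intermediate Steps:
X(E) = -13 (X(E) = -3 + 2*(-5) = -3 - 10 = -13)
g(x) = 123 (g(x) = 110 - 1*(-13) = 110 + 13 = 123)
1/(g((-5 - 12)²)*(-147729)) - 370002/21010 = 1/(123*(-147729)) - 370002/21010 = (1/123)*(-1/147729) - 370002*1/21010 = -1/18170667 - 185001/10505 = -3361591576172/190882856835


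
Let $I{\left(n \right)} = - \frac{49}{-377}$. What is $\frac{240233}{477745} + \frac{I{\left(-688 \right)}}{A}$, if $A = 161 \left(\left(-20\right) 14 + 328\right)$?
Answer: $\frac{99990240679}{198841290960} \approx 0.50286$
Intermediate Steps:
$I{\left(n \right)} = \frac{49}{377}$ ($I{\left(n \right)} = \left(-49\right) \left(- \frac{1}{377}\right) = \frac{49}{377}$)
$A = 7728$ ($A = 161 \left(-280 + 328\right) = 161 \cdot 48 = 7728$)
$\frac{240233}{477745} + \frac{I{\left(-688 \right)}}{A} = \frac{240233}{477745} + \frac{49}{377 \cdot 7728} = 240233 \cdot \frac{1}{477745} + \frac{49}{377} \cdot \frac{1}{7728} = \frac{240233}{477745} + \frac{7}{416208} = \frac{99990240679}{198841290960}$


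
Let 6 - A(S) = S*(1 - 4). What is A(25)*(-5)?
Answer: -405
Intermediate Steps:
A(S) = 6 + 3*S (A(S) = 6 - S*(1 - 4) = 6 - S*(-3) = 6 - (-3)*S = 6 + 3*S)
A(25)*(-5) = (6 + 3*25)*(-5) = (6 + 75)*(-5) = 81*(-5) = -405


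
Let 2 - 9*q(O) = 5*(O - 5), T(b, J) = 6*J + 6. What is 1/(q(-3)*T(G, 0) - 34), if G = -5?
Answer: -1/6 ≈ -0.16667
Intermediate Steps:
T(b, J) = 6 + 6*J
q(O) = 3 - 5*O/9 (q(O) = 2/9 - 5*(O - 5)/9 = 2/9 - 5*(-5 + O)/9 = 2/9 - (-25 + 5*O)/9 = 2/9 + (25/9 - 5*O/9) = 3 - 5*O/9)
1/(q(-3)*T(G, 0) - 34) = 1/((3 - 5/9*(-3))*(6 + 6*0) - 34) = 1/((3 + 5/3)*(6 + 0) - 34) = 1/((14/3)*6 - 34) = 1/(28 - 34) = 1/(-6) = -1/6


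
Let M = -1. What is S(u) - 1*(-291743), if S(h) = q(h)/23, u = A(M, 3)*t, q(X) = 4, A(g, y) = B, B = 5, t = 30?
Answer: 6710093/23 ≈ 2.9174e+5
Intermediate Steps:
A(g, y) = 5
u = 150 (u = 5*30 = 150)
S(h) = 4/23
S(u) - 1*(-291743) = 4/23 - 1*(-291743) = 4/23 + 291743 = 6710093/23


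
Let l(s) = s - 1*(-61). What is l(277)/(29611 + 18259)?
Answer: 169/23935 ≈ 0.0070608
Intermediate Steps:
l(s) = 61 + s (l(s) = s + 61 = 61 + s)
l(277)/(29611 + 18259) = (61 + 277)/(29611 + 18259) = 338/47870 = 338*(1/47870) = 169/23935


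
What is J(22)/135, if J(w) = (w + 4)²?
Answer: 676/135 ≈ 5.0074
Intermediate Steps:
J(w) = (4 + w)²
J(22)/135 = (4 + 22)²/135 = 26²*(1/135) = 676*(1/135) = 676/135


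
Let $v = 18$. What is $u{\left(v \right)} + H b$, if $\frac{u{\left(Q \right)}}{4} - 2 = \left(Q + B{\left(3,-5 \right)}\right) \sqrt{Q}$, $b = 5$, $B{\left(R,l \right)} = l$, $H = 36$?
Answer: $188 + 156 \sqrt{2} \approx 408.62$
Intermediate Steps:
$u{\left(Q \right)} = 8 + 4 \sqrt{Q} \left(-5 + Q\right)$ ($u{\left(Q \right)} = 8 + 4 \left(Q - 5\right) \sqrt{Q} = 8 + 4 \left(-5 + Q\right) \sqrt{Q} = 8 + 4 \sqrt{Q} \left(-5 + Q\right)$)
$u{\left(v \right)} + H b = \left(8 - 20 \sqrt{18} + 4 \cdot 18^{\frac{3}{2}}\right) + 36 \cdot 5 = \left(8 - 20 \cdot 3 \sqrt{2} + 4 \cdot 54 \sqrt{2}\right) + 180 = \left(8 - 60 \sqrt{2} + 216 \sqrt{2}\right) + 180 = \left(8 + 156 \sqrt{2}\right) + 180 = 188 + 156 \sqrt{2}$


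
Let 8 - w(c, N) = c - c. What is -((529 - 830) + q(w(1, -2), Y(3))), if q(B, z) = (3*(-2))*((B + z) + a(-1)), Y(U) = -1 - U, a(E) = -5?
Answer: 295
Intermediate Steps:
w(c, N) = 8 (w(c, N) = 8 - (c - c) = 8 - 1*0 = 8 + 0 = 8)
q(B, z) = 30 - 6*B - 6*z (q(B, z) = (3*(-2))*((B + z) - 5) = -6*(-5 + B + z) = 30 - 6*B - 6*z)
-((529 - 830) + q(w(1, -2), Y(3))) = -((529 - 830) + (30 - 6*8 - 6*(-1 - 1*3))) = -(-301 + (30 - 48 - 6*(-1 - 3))) = -(-301 + (30 - 48 - 6*(-4))) = -(-301 + (30 - 48 + 24)) = -(-301 + 6) = -1*(-295) = 295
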